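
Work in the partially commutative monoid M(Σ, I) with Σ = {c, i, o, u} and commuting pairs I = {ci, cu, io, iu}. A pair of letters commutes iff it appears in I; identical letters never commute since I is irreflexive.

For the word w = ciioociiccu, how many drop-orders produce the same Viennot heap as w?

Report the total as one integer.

#0=c has no predecessor
#1=i has no predecessor
#2=i depends on [1:i]
#3=o depends on [0:c]
#4=o depends on [3:o]
#5=c depends on [4:o]
#6=i depends on [2:i]
#7=i depends on [6:i]
#8=c depends on [5:c]
#9=c depends on [8:c]
#10=u depends on [4:o]
sources: [0:c, 1:i]
N(rest) = Σ N(rest − s) over sources s of rest; N(one piece) = 1:
  size 1 → [7]=1  [9]=1  [10]=1
  size 2 → [6,7]=1  [7,9]=2  [7,10]=2  [8,9]=1  [9,10]=2
  size 3 → [2,6,7]=1  [5,8,9]=1  [6,7,9]=3  [6,7,10]=3  [7,8,9]=3  [7,9,10]=6  [8,9,10]=3
  size 4 → [1,2,6,7]=1  [2,6,7,9]=4  [2,6,7,10]=4  [5,7,8,9]=4  [5,8,9,10]=4  [6,7,8,9]=6  [6,7,9,10]=12  [7,8,9,10]=12
  size 5 → [1,2,6,7,9]=5  [1,2,6,7,10]=5  [2,6,7,8,9]=10  [2,6,7,9,10]=20  [4,5,8,9,10]=4  [5,6,7,8,9]=10  [5,7,8,9,10]=20  [6,7,8,9,10]=30
  size 6 → [1,2,6,7,8,9]=15  [1,2,6,7,9,10]=30  [2,5,6,7,8,9]=20  [2,6,7,8,9,10]=60  [3,4,5,8,9,10]=4  [4,5,7,8,9,10]=24  [5,6,7,8,9,10]=60
  size 7 → [0,3,4,5,8,9,10]=4  [1,2,5,6,7,8,9]=35  [1,2,6,7,8,9,10]=105  [2,5,6,7,8,9,10]=140  [3,4,5,7,8,9,10]=28  [4,5,6,7,8,9,10]=84
  size 8 → [0,3,4,5,7,8,9,10]=32  [1,2,5,6,7,8,9,10]=280  [2,4,5,6,7,8,9,10]=224  [3,4,5,6,7,8,9,10]=112
  size 9 → [0,3,4,5,6,7,8,9,10]=144  [1,2,4,5,6,7,8,9,10]=504  [2,3,4,5,6,7,8,9,10]=336
  first=0(c) contributes 840
  first=1(i) contributes 480
|[w]| = 1320

1320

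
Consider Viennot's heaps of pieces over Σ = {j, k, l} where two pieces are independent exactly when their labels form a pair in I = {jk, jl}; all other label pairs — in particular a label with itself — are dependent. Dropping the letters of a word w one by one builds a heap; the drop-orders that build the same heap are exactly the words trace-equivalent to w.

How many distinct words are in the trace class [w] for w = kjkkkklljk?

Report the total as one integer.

drop 0:k onto floor
drop 1:j onto floor
drop 2:k onto {0:k}
drop 3:k onto {2:k}
drop 4:k onto {3:k}
drop 5:k onto {4:k}
drop 6:l onto {5:k}
drop 7:l onto {6:l}
drop 8:j onto {1:j}
drop 9:k onto {7:l}
ground layer = {0:k, 1:j}
drop-orders for the pieces not yet dropped (sum over which currently-grounded one goes next):
  1 to go: {8} 1  {9} 1
  2 to go: {1,8} 1  {7,9} 1  {8,9} 2
  3 to go: {1,8,9} 3  {6,7,9} 1  {7,8,9} 3
  4 to go: {1,7,8,9} 6  {5,6,7,9} 1  {6,7,8,9} 4
  5 to go: {1,6,7,8,9} 10  {4,5,6,7,9} 1  {5,6,7,8,9} 5
  6 to go: {1,5,6,7,8,9} 15  {3,4,5,6,7,9} 1  {4,5,6,7,8,9} 6
  7 to go: {1,4,5,6,7,8,9} 21  {2,3,4,5,6,7,9} 1  {3,4,5,6,7,8,9} 7
  8 to go: {0,2,3,4,5,6,7,9} 1  {1,3,4,5,6,7,8,9} 28  {2,3,4,5,6,7,8,9} 8
  if 0:k drops first: 36 orders
  if 1:j drops first: 9 orders
heap linearizations: 45

45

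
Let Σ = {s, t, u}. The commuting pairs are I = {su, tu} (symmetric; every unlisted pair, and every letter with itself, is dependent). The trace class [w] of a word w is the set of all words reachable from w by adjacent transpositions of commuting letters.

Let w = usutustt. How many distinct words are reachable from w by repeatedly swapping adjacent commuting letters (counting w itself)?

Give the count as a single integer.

drop 0:u onto floor
drop 1:s onto floor
drop 2:u onto {0:u}
drop 3:t onto {1:s}
drop 4:u onto {2:u}
drop 5:s onto {3:t}
drop 6:t onto {5:s}
drop 7:t onto {6:t}
ground layer = {0:u, 1:s}
drop-orders for the pieces not yet dropped (sum over which currently-grounded one goes next):
  1 to go: {4} 1  {7} 1
  2 to go: {2,4} 1  {4,7} 2  {6,7} 1
  3 to go: {0,2,4} 1  {2,4,7} 3  {4,6,7} 3  {5,6,7} 1
  4 to go: {0,2,4,7} 4  {2,4,6,7} 6  {3,5,6,7} 1  {4,5,6,7} 4
  5 to go: {0,2,4,6,7} 10  {1,3,5,6,7} 1  {2,4,5,6,7} 10  {3,4,5,6,7} 5
  6 to go: {0,2,4,5,6,7} 20  {1,3,4,5,6,7} 6  {2,3,4,5,6,7} 15
  if 0:u drops first: 21 orders
  if 1:s drops first: 35 orders
heap linearizations: 56

56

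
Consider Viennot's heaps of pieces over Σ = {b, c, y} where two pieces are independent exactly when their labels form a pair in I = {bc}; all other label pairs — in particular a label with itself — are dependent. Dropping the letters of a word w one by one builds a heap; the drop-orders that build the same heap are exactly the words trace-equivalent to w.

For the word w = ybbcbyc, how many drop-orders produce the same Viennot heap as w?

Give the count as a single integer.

0(y) covers ∅
1(b) covers 0:y
2(b) covers 1:b
3(c) covers 0:y
4(b) covers 2:b
5(y) covers 3:c, 4:b
6(c) covers 5:y
floor of heap: 0:y
completions by unplaced set U, small U first (add the entries for U minus each lowest piece of U):
  |U|=1: {6}:1
  |U|=2: {5,6}:1
  |U|=3: {3,5,6}:1  {4,5,6}:1
  |U|=4: {2,4,5,6}:1  {3,4,5,6}:2
  |U|=5: {1,2,4,5,6}:1  {2,3,4,5,6}:3
  start at 0(y): 4

4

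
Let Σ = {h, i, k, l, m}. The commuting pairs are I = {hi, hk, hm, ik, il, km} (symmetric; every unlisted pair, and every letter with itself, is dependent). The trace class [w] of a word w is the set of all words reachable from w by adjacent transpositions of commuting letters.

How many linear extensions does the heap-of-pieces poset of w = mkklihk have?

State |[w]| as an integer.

30

drop 0:m onto floor
drop 1:k onto floor
drop 2:k onto {1:k}
drop 3:l onto {0:m, 2:k}
drop 4:i onto {0:m}
drop 5:h onto {3:l}
drop 6:k onto {3:l}
ground layer = {0:m, 1:k}
drop-orders for the pieces not yet dropped (sum over which currently-grounded one goes next):
  1 to go: {4} 1  {5} 1  {6} 1
  2 to go: {4,5} 2  {4,6} 2  {5,6} 2
  3 to go: {3,5,6} 2  {4,5,6} 6
  4 to go: {2,3,5,6} 2  {3,4,5,6} 8
  5 to go: {0,3,4,5,6} 8  {1,2,3,5,6} 2  {2,3,4,5,6} 10
  if 0:m drops first: 12 orders
  if 1:k drops first: 18 orders
heap linearizations: 30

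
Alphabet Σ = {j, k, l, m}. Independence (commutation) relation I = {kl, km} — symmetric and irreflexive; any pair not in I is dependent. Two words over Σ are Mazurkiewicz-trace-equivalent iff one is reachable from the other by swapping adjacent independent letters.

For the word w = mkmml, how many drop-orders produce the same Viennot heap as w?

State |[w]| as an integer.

5

drop 0:m onto floor
drop 1:k onto floor
drop 2:m onto {0:m}
drop 3:m onto {2:m}
drop 4:l onto {3:m}
ground layer = {0:m, 1:k}
drop-orders for the pieces not yet dropped (sum over which currently-grounded one goes next):
  1 to go: {1} 1  {4} 1
  2 to go: {1,4} 2  {3,4} 1
  3 to go: {1,3,4} 3  {2,3,4} 1
  if 0:m drops first: 4 orders
  if 1:k drops first: 1 orders
heap linearizations: 5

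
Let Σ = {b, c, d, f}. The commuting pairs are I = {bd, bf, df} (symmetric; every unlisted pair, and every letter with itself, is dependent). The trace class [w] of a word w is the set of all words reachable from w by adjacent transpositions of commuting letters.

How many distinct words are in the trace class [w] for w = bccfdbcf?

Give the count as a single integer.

#0=b has no predecessor
#1=c depends on [0:b]
#2=c depends on [1:c]
#3=f depends on [2:c]
#4=d depends on [2:c]
#5=b depends on [2:c]
#6=c depends on [3:f, 4:d, 5:b]
#7=f depends on [6:c]
sources: [0:b]
N(rest) = Σ N(rest − s) over sources s of rest; N(one piece) = 1:
  size 1 → [7]=1
  size 2 → [6,7]=1
  size 3 → [3,6,7]=1  [4,6,7]=1  [5,6,7]=1
  size 4 → [3,4,6,7]=2  [3,5,6,7]=2  [4,5,6,7]=2
  size 5 → [3,4,5,6,7]=6
  size 6 → [2,3,4,5,6,7]=6
  first=0(b) contributes 6

6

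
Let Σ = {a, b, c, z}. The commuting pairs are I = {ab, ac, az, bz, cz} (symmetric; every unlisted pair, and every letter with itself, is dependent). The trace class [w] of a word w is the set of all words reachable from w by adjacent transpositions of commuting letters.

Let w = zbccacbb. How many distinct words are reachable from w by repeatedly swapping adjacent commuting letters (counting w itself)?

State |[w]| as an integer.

56

drop 0:z onto floor
drop 1:b onto floor
drop 2:c onto {1:b}
drop 3:c onto {2:c}
drop 4:a onto floor
drop 5:c onto {3:c}
drop 6:b onto {5:c}
drop 7:b onto {6:b}
ground layer = {0:z, 1:b, 4:a}
drop-orders for the pieces not yet dropped (sum over which currently-grounded one goes next):
  1 to go: {0} 1  {4} 1  {7} 1
  2 to go: {0,4} 2  {0,7} 2  {4,7} 2  {6,7} 1
  3 to go: {0,4,7} 6  {0,6,7} 3  {4,6,7} 3  {5,6,7} 1
  4 to go: {0,4,6,7} 12  {0,5,6,7} 4  {3,5,6,7} 1  {4,5,6,7} 4
  5 to go: {0,3,5,6,7} 5  {0,4,5,6,7} 20  {2,3,5,6,7} 1  {3,4,5,6,7} 5
  6 to go: {0,2,3,5,6,7} 6  {0,3,4,5,6,7} 30  {1,2,3,5,6,7} 1  {2,3,4,5,6,7} 6
  if 0:z drops first: 7 orders
  if 1:b drops first: 42 orders
  if 4:a drops first: 7 orders
heap linearizations: 56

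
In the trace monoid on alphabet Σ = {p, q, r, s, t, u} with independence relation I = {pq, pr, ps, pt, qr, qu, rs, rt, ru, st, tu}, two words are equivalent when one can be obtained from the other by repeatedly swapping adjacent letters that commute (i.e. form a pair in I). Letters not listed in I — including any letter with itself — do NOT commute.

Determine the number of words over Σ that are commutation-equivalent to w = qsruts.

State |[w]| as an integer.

0(q) covers ∅
1(s) covers 0:q
2(r) covers ∅
3(u) covers 1:s
4(t) covers 0:q
5(s) covers 3:u
floor of heap: 0:q, 2:r
completions by unplaced set U, small U first (add the entries for U minus each lowest piece of U):
  |U|=1: {2}:1  {4}:1  {5}:1
  |U|=2: {2,4}:2  {2,5}:2  {3,5}:1  {4,5}:2
  |U|=3: {1,3,5}:1  {2,3,5}:3  {2,4,5}:6  {3,4,5}:3
  |U|=4: {1,2,3,5}:4  {1,3,4,5}:4  {2,3,4,5}:12
  start at 0(q): 20
  start at 2(r): 4
sum over floor = 24

24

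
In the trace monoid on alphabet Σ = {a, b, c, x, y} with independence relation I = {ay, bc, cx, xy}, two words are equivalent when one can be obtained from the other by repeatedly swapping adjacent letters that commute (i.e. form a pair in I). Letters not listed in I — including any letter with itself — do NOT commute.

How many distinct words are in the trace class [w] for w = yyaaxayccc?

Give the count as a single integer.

#0=y has no predecessor
#1=y depends on [0:y]
#2=a has no predecessor
#3=a depends on [2:a]
#4=x depends on [3:a]
#5=a depends on [4:x]
#6=y depends on [1:y]
#7=c depends on [5:a, 6:y]
#8=c depends on [7:c]
#9=c depends on [8:c]
sources: [0:y, 2:a]
N(rest) = Σ N(rest − s) over sources s of rest; N(one piece) = 1:
  size 1 → [9]=1
  size 2 → [8,9]=1
  size 3 → [7,8,9]=1
  size 4 → [5,7,8,9]=1  [6,7,8,9]=1
  size 5 → [1,6,7,8,9]=1  [4,5,7,8,9]=1  [5,6,7,8,9]=2
  size 6 → [0,1,6,7,8,9]=1  [1,5,6,7,8,9]=3  [3,4,5,7,8,9]=1  [4,5,6,7,8,9]=3
  size 7 → [0,1,5,6,7,8,9]=4  [1,4,5,6,7,8,9]=6  [2,3,4,5,7,8,9]=1  [3,4,5,6,7,8,9]=4
  size 8 → [0,1,4,5,6,7,8,9]=10  [1,3,4,5,6,7,8,9]=10  [2,3,4,5,6,7,8,9]=5
  first=0(y) contributes 15
  first=2(a) contributes 20
|[w]| = 35

35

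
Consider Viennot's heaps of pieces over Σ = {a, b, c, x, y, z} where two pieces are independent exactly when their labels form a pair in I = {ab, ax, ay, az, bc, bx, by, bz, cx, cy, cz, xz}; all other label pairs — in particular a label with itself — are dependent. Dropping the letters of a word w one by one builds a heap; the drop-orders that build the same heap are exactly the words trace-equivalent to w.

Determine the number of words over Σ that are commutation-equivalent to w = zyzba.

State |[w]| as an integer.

20

piece 0:z — minimal
piece 1:y rests on {0:z}
piece 2:z rests on {1:y}
piece 3:b — minimal
piece 4:a — minimal
minimal pieces: {0:z, 3:b, 4:a}
ways to finish when only these pieces remain (= sum over removing one remaining piece with nothing left below it):
  1 left: {2}→1  {3}→1  {4}→1
  2 left: {1,2}→1  {2,3}→2  {2,4}→2  {3,4}→2
  3 left: {0,1,2}→1  {1,2,3}→3  {1,2,4}→3  {2,3,4}→6
  placing 0:z first → 12 extensions
  placing 3:b first → 4 extensions
  placing 4:a first → 4 extensions
total linear extensions = 20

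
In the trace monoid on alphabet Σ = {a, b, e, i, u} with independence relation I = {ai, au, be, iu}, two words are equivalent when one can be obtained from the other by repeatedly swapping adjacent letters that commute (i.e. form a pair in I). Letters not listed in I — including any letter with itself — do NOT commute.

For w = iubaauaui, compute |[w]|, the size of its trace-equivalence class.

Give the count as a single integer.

piece 0:i — minimal
piece 1:u — minimal
piece 2:b rests on {0:i, 1:u}
piece 3:a rests on {2:b}
piece 4:a rests on {3:a}
piece 5:u rests on {2:b}
piece 6:a rests on {4:a}
piece 7:u rests on {5:u}
piece 8:i rests on {2:b}
minimal pieces: {0:i, 1:u}
ways to finish when only these pieces remain (= sum over removing one remaining piece with nothing left below it):
  1 left: {6}→1  {7}→1  {8}→1
  2 left: {4,6}→1  {5,7}→1  {6,7}→2  {6,8}→2  {7,8}→2
  3 left: {3,4,6}→1  {4,6,7}→3  {4,6,8}→3  {5,6,7}→3  {5,7,8}→3  {6,7,8}→6
  4 left: {3,4,6,7}→4  {3,4,6,8}→4  {4,5,6,7}→6  {4,6,7,8}→12  {5,6,7,8}→12
  5 left: {3,4,5,6,7}→10  {3,4,6,7,8}→20  {4,5,6,7,8}→30
  6 left: {3,4,5,6,7,8}→60
  7 left: {2,3,4,5,6,7,8}→60
  placing 0:i first → 60 extensions
  placing 1:u first → 60 extensions
total linear extensions = 120

120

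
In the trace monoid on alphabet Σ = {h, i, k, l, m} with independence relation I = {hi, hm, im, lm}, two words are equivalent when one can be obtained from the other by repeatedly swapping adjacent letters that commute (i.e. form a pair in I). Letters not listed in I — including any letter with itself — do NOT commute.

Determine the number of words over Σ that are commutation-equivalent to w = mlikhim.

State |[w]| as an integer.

drop 0:m onto floor
drop 1:l onto floor
drop 2:i onto {1:l}
drop 3:k onto {0:m, 2:i}
drop 4:h onto {3:k}
drop 5:i onto {3:k}
drop 6:m onto {3:k}
ground layer = {0:m, 1:l}
drop-orders for the pieces not yet dropped (sum over which currently-grounded one goes next):
  1 to go: {4} 1  {5} 1  {6} 1
  2 to go: {4,5} 2  {4,6} 2  {5,6} 2
  3 to go: {4,5,6} 6
  4 to go: {3,4,5,6} 6
  5 to go: {0,3,4,5,6} 6  {2,3,4,5,6} 6
  if 0:m drops first: 6 orders
  if 1:l drops first: 12 orders
heap linearizations: 18

18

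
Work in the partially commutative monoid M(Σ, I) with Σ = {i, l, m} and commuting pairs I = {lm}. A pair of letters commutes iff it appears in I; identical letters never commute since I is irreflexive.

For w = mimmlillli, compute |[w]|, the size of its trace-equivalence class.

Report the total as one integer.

3

piece 0:m — minimal
piece 1:i rests on {0:m}
piece 2:m rests on {1:i}
piece 3:m rests on {2:m}
piece 4:l rests on {1:i}
piece 5:i rests on {3:m, 4:l}
piece 6:l rests on {5:i}
piece 7:l rests on {6:l}
piece 8:l rests on {7:l}
piece 9:i rests on {8:l}
minimal pieces: {0:m}
ways to finish when only these pieces remain (= sum over removing one remaining piece with nothing left below it):
  1 left: {9}→1
  2 left: {8,9}→1
  3 left: {7,8,9}→1
  4 left: {6,7,8,9}→1
  5 left: {5,6,7,8,9}→1
  6 left: {3,5,6,7,8,9}→1  {4,5,6,7,8,9}→1
  7 left: {2,3,5,6,7,8,9}→1  {3,4,5,6,7,8,9}→2
  8 left: {2,3,4,5,6,7,8,9}→3
  placing 0:m first → 3 extensions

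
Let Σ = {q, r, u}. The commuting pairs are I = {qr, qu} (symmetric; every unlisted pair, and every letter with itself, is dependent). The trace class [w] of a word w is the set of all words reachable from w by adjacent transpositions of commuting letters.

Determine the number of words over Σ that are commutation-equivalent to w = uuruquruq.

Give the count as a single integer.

piece 0:u — minimal
piece 1:u rests on {0:u}
piece 2:r rests on {1:u}
piece 3:u rests on {2:r}
piece 4:q — minimal
piece 5:u rests on {3:u}
piece 6:r rests on {5:u}
piece 7:u rests on {6:r}
piece 8:q rests on {4:q}
minimal pieces: {0:u, 4:q}
ways to finish when only these pieces remain (= sum over removing one remaining piece with nothing left below it):
  1 left: {7}→1  {8}→1
  2 left: {4,8}→1  {6,7}→1  {7,8}→2
  3 left: {4,7,8}→3  {5,6,7}→1  {6,7,8}→3
  4 left: {3,5,6,7}→1  {4,6,7,8}→6  {5,6,7,8}→4
  5 left: {2,3,5,6,7}→1  {3,5,6,7,8}→5  {4,5,6,7,8}→10
  6 left: {1,2,3,5,6,7}→1  {2,3,5,6,7,8}→6  {3,4,5,6,7,8}→15
  7 left: {0,1,2,3,5,6,7}→1  {1,2,3,5,6,7,8}→7  {2,3,4,5,6,7,8}→21
  placing 0:u first → 28 extensions
  placing 4:q first → 8 extensions
total linear extensions = 36

36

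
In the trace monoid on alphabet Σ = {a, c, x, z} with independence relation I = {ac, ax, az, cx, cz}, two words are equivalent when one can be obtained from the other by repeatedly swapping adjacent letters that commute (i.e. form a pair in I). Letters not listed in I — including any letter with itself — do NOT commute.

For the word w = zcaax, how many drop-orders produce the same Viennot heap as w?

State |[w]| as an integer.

drop 0:z onto floor
drop 1:c onto floor
drop 2:a onto floor
drop 3:a onto {2:a}
drop 4:x onto {0:z}
ground layer = {0:z, 1:c, 2:a}
drop-orders for the pieces not yet dropped (sum over which currently-grounded one goes next):
  1 to go: {1} 1  {3} 1  {4} 1
  2 to go: {0,4} 1  {1,3} 2  {1,4} 2  {2,3} 1  {3,4} 2
  3 to go: {0,1,4} 3  {0,3,4} 3  {1,2,3} 3  {1,3,4} 6  {2,3,4} 3
  if 0:z drops first: 12 orders
  if 1:c drops first: 6 orders
  if 2:a drops first: 12 orders
heap linearizations: 30

30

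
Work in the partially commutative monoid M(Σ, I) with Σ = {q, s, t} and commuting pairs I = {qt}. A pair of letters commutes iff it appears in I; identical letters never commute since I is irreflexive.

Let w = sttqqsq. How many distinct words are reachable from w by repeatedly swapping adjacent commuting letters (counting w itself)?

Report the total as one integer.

#0=s has no predecessor
#1=t depends on [0:s]
#2=t depends on [1:t]
#3=q depends on [0:s]
#4=q depends on [3:q]
#5=s depends on [2:t, 4:q]
#6=q depends on [5:s]
sources: [0:s]
N(rest) = Σ N(rest − s) over sources s of rest; N(one piece) = 1:
  size 1 → [6]=1
  size 2 → [5,6]=1
  size 3 → [2,5,6]=1  [4,5,6]=1
  size 4 → [1,2,5,6]=1  [2,4,5,6]=2  [3,4,5,6]=1
  size 5 → [1,2,4,5,6]=3  [2,3,4,5,6]=3
  first=0(s) contributes 6

6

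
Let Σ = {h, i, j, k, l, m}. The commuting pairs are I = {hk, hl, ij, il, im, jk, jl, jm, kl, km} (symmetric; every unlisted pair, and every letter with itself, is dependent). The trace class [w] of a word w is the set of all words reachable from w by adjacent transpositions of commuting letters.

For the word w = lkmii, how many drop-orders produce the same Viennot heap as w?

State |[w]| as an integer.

10

piece 0:l — minimal
piece 1:k — minimal
piece 2:m rests on {0:l}
piece 3:i rests on {1:k}
piece 4:i rests on {3:i}
minimal pieces: {0:l, 1:k}
ways to finish when only these pieces remain (= sum over removing one remaining piece with nothing left below it):
  1 left: {2}→1  {4}→1
  2 left: {0,2}→1  {2,4}→2  {3,4}→1
  3 left: {0,2,4}→3  {1,3,4}→1  {2,3,4}→3
  placing 0:l first → 4 extensions
  placing 1:k first → 6 extensions
total linear extensions = 10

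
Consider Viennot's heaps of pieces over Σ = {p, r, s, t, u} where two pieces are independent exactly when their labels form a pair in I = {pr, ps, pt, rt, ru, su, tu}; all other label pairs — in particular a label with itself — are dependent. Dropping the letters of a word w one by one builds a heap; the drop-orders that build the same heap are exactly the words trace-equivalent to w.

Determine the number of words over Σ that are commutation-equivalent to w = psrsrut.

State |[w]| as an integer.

piece 0:p — minimal
piece 1:s — minimal
piece 2:r rests on {1:s}
piece 3:s rests on {2:r}
piece 4:r rests on {3:s}
piece 5:u rests on {0:p}
piece 6:t rests on {3:s}
minimal pieces: {0:p, 1:s}
ways to finish when only these pieces remain (= sum over removing one remaining piece with nothing left below it):
  1 left: {4}→1  {5}→1  {6}→1
  2 left: {0,5}→1  {4,5}→2  {4,6}→2  {5,6}→2
  3 left: {0,4,5}→3  {0,5,6}→3  {3,4,6}→2  {4,5,6}→6
  4 left: {0,4,5,6}→12  {2,3,4,6}→2  {3,4,5,6}→8
  5 left: {0,3,4,5,6}→20  {1,2,3,4,6}→2  {2,3,4,5,6}→10
  placing 0:p first → 12 extensions
  placing 1:s first → 30 extensions
total linear extensions = 42

42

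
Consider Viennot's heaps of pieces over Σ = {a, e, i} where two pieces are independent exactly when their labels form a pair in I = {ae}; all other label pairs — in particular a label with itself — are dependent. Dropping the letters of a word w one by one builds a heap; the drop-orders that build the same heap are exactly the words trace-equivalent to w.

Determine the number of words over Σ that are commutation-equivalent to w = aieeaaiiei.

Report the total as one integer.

6

drop 0:a onto floor
drop 1:i onto {0:a}
drop 2:e onto {1:i}
drop 3:e onto {2:e}
drop 4:a onto {1:i}
drop 5:a onto {4:a}
drop 6:i onto {3:e, 5:a}
drop 7:i onto {6:i}
drop 8:e onto {7:i}
drop 9:i onto {8:e}
ground layer = {0:a}
drop-orders for the pieces not yet dropped (sum over which currently-grounded one goes next):
  1 to go: {9} 1
  2 to go: {8,9} 1
  3 to go: {7,8,9} 1
  4 to go: {6,7,8,9} 1
  5 to go: {3,6,7,8,9} 1  {5,6,7,8,9} 1
  6 to go: {2,3,6,7,8,9} 1  {3,5,6,7,8,9} 2  {4,5,6,7,8,9} 1
  7 to go: {2,3,5,6,7,8,9} 3  {3,4,5,6,7,8,9} 3
  8 to go: {2,3,4,5,6,7,8,9} 6
  if 0:a drops first: 6 orders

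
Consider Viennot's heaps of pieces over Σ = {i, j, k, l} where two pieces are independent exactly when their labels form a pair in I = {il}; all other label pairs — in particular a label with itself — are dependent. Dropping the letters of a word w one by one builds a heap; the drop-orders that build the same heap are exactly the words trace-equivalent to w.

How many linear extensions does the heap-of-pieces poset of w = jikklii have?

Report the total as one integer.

3

0(j) covers ∅
1(i) covers 0:j
2(k) covers 1:i
3(k) covers 2:k
4(l) covers 3:k
5(i) covers 3:k
6(i) covers 5:i
floor of heap: 0:j
completions by unplaced set U, small U first (add the entries for U minus each lowest piece of U):
  |U|=1: {4}:1  {6}:1
  |U|=2: {4,6}:2  {5,6}:1
  |U|=3: {4,5,6}:3
  |U|=4: {3,4,5,6}:3
  |U|=5: {2,3,4,5,6}:3
  start at 0(j): 3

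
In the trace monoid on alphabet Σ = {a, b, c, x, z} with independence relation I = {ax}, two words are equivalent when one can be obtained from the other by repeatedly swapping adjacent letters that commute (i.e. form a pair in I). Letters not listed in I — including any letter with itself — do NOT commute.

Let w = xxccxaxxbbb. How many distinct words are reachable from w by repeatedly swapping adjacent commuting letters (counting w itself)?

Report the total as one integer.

4

piece 0:x — minimal
piece 1:x rests on {0:x}
piece 2:c rests on {1:x}
piece 3:c rests on {2:c}
piece 4:x rests on {3:c}
piece 5:a rests on {3:c}
piece 6:x rests on {4:x}
piece 7:x rests on {6:x}
piece 8:b rests on {5:a, 7:x}
piece 9:b rests on {8:b}
piece 10:b rests on {9:b}
minimal pieces: {0:x}
ways to finish when only these pieces remain (= sum over removing one remaining piece with nothing left below it):
  1 left: {10}→1
  2 left: {9,10}→1
  3 left: {8,9,10}→1
  4 left: {5,8,9,10}→1  {7,8,9,10}→1
  5 left: {5,7,8,9,10}→2  {6,7,8,9,10}→1
  6 left: {4,6,7,8,9,10}→1  {5,6,7,8,9,10}→3
  7 left: {4,5,6,7,8,9,10}→4
  8 left: {3,4,5,6,7,8,9,10}→4
  9 left: {2,3,4,5,6,7,8,9,10}→4
  placing 0:x first → 4 extensions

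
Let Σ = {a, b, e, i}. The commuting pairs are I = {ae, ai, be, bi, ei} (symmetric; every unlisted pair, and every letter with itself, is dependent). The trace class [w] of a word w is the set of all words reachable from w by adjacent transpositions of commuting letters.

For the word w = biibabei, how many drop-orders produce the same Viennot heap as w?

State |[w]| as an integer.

280

0(b) covers ∅
1(i) covers ∅
2(i) covers 1:i
3(b) covers 0:b
4(a) covers 3:b
5(b) covers 4:a
6(e) covers ∅
7(i) covers 2:i
floor of heap: 0:b, 1:i, 6:e
completions by unplaced set U, small U first (add the entries for U minus each lowest piece of U):
  |U|=1: {5}:1  {6}:1  {7}:1
  |U|=2: {2,7}:1  {4,5}:1  {5,6}:2  {5,7}:2  {6,7}:2
  |U|=3: {1,2,7}:1  {2,5,7}:3  {2,6,7}:3  {3,4,5}:1  {4,5,6}:3  {4,5,7}:3  {5,6,7}:6
  |U|=4: {0,3,4,5}:1  {1,2,5,7}:4  {1,2,6,7}:4  {2,4,5,7}:6  {2,5,6,7}:12  {3,4,5,6}:4  {3,4,5,7}:4  {4,5,6,7}:12
  |U|=5: {0,3,4,5,6}:5  {0,3,4,5,7}:5  {1,2,4,5,7}:10  {1,2,5,6,7}:20  {2,3,4,5,7}:10  {2,4,5,6,7}:30  {3,4,5,6,7}:20
  |U|=6: {0,2,3,4,5,7}:15  {0,3,4,5,6,7}:30  {1,2,3,4,5,7}:20  {1,2,4,5,6,7}:60  {2,3,4,5,6,7}:60
  start at 0(b): 140
  start at 1(i): 105
  start at 6(e): 35
sum over floor = 280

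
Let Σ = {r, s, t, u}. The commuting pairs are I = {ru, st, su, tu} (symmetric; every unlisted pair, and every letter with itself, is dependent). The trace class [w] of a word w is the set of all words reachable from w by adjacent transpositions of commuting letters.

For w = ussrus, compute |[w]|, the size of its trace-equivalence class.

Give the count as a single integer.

15

piece 0:u — minimal
piece 1:s — minimal
piece 2:s rests on {1:s}
piece 3:r rests on {2:s}
piece 4:u rests on {0:u}
piece 5:s rests on {3:r}
minimal pieces: {0:u, 1:s}
ways to finish when only these pieces remain (= sum over removing one remaining piece with nothing left below it):
  1 left: {4}→1  {5}→1
  2 left: {0,4}→1  {3,5}→1  {4,5}→2
  3 left: {0,4,5}→3  {2,3,5}→1  {3,4,5}→3
  4 left: {0,3,4,5}→6  {1,2,3,5}→1  {2,3,4,5}→4
  placing 0:u first → 5 extensions
  placing 1:s first → 10 extensions
total linear extensions = 15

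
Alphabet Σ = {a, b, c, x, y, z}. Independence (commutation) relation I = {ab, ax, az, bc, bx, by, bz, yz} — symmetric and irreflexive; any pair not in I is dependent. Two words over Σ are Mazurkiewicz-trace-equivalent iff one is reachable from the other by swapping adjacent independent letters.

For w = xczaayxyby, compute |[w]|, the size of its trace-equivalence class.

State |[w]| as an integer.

#0=x has no predecessor
#1=c depends on [0:x]
#2=z depends on [1:c]
#3=a depends on [1:c]
#4=a depends on [3:a]
#5=y depends on [4:a]
#6=x depends on [2:z, 5:y]
#7=y depends on [6:x]
#8=b has no predecessor
#9=y depends on [7:y]
sources: [0:x, 8:b]
N(rest) = Σ N(rest − s) over sources s of rest; N(one piece) = 1:
  size 1 → [8]=1  [9]=1
  size 2 → [7,9]=1  [8,9]=2
  size 3 → [6,7,9]=1  [7,8,9]=3
  size 4 → [2,6,7,9]=1  [5,6,7,9]=1  [6,7,8,9]=4
  size 5 → [2,5,6,7,9]=2  [2,6,7,8,9]=5  [4,5,6,7,9]=1  [5,6,7,8,9]=5
  size 6 → [2,4,5,6,7,9]=3  [2,5,6,7,8,9]=12  [3,4,5,6,7,9]=1  [4,5,6,7,8,9]=6
  size 7 → [2,3,4,5,6,7,9]=4  [2,4,5,6,7,8,9]=21  [3,4,5,6,7,8,9]=7
  size 8 → [1,2,3,4,5,6,7,9]=4  [2,3,4,5,6,7,8,9]=32
  first=0(x) contributes 36
  first=8(b) contributes 4
|[w]| = 40

40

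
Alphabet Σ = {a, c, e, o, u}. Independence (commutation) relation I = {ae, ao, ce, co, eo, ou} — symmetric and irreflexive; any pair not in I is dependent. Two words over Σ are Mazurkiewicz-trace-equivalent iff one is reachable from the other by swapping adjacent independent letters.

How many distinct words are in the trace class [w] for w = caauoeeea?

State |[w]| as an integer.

36

piece 0:c — minimal
piece 1:a rests on {0:c}
piece 2:a rests on {1:a}
piece 3:u rests on {2:a}
piece 4:o — minimal
piece 5:e rests on {3:u}
piece 6:e rests on {5:e}
piece 7:e rests on {6:e}
piece 8:a rests on {3:u}
minimal pieces: {0:c, 4:o}
ways to finish when only these pieces remain (= sum over removing one remaining piece with nothing left below it):
  1 left: {4}→1  {7}→1  {8}→1
  2 left: {4,7}→2  {4,8}→2  {6,7}→1  {7,8}→2
  3 left: {4,6,7}→3  {4,7,8}→6  {5,6,7}→1  {6,7,8}→3
  4 left: {4,5,6,7}→4  {4,6,7,8}→12  {5,6,7,8}→4
  5 left: {3,5,6,7,8}→4  {4,5,6,7,8}→20
  6 left: {2,3,5,6,7,8}→4  {3,4,5,6,7,8}→24
  7 left: {1,2,3,5,6,7,8}→4  {2,3,4,5,6,7,8}→28
  placing 0:c first → 32 extensions
  placing 4:o first → 4 extensions
total linear extensions = 36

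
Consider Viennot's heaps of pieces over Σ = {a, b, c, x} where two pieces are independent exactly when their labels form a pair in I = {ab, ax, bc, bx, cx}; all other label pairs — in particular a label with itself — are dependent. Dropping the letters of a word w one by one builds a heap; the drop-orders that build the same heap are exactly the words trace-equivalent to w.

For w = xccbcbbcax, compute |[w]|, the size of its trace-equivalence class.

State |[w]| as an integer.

2520

0(x) covers ∅
1(c) covers ∅
2(c) covers 1:c
3(b) covers ∅
4(c) covers 2:c
5(b) covers 3:b
6(b) covers 5:b
7(c) covers 4:c
8(a) covers 7:c
9(x) covers 0:x
floor of heap: 0:x, 1:c, 3:b
completions by unplaced set U, small U first (add the entries for U minus each lowest piece of U):
  |U|=1: {6}:1  {8}:1  {9}:1
  |U|=2: {0,9}:1  {5,6}:1  {6,8}:2  {6,9}:2  {7,8}:1  {8,9}:2
  |U|=3: {0,6,9}:3  {0,8,9}:3  {3,5,6}:1  {4,7,8}:1  {5,6,8}:3  {5,6,9}:3  {6,7,8}:3  {6,8,9}:6  {7,8,9}:3
  |U|=4: {0,5,6,9}:6  {0,6,8,9}:12  {0,7,8,9}:6  {2,4,7,8}:1  {3,5,6,8}:4  {3,5,6,9}:4  {4,6,7,8}:4  {4,7,8,9}:4  {5,6,7,8}:6  {5,6,8,9}:12  {6,7,8,9}:12
  |U|=5: {0,3,5,6,9}:10  {0,4,7,8,9}:10  {0,5,6,8,9}:30  {0,6,7,8,9}:30  {1,2,4,7,8}:1  {2,4,6,7,8}:5  {2,4,7,8,9}:5  {3,5,6,7,8}:10  {3,5,6,8,9}:20  {4,5,6,7,8}:10  {4,6,7,8,9}:20  {5,6,7,8,9}:30
  |U|=6: {0,2,4,7,8,9}:15  {0,3,5,6,8,9}:60  {0,4,6,7,8,9}:60  {0,5,6,7,8,9}:90  {1,2,4,6,7,8}:6  {1,2,4,7,8,9}:6  {2,4,5,6,7,8}:15  {2,4,6,7,8,9}:30  {3,4,5,6,7,8}:20  {3,5,6,7,8,9}:60  {4,5,6,7,8,9}:60
  |U|=7: {0,1,2,4,7,8,9}:21  {0,2,4,6,7,8,9}:105  {0,3,5,6,7,8,9}:210  {0,4,5,6,7,8,9}:210  {1,2,4,5,6,7,8}:21  {1,2,4,6,7,8,9}:42  {2,3,4,5,6,7,8}:35  {2,4,5,6,7,8,9}:105  {3,4,5,6,7,8,9}:140
  |U|=8: {0,1,2,4,6,7,8,9}:168  {0,2,4,5,6,7,8,9}:420  {0,3,4,5,6,7,8,9}:560  {1,2,3,4,5,6,7,8}:56  {1,2,4,5,6,7,8,9}:168  {2,3,4,5,6,7,8,9}:280
  start at 0(x): 504
  start at 1(c): 1260
  start at 3(b): 756
sum over floor = 2520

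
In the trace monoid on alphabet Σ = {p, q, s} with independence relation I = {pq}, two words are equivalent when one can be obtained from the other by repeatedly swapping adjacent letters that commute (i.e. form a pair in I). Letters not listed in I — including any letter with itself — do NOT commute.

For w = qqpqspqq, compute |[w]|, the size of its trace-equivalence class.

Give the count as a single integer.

12

piece 0:q — minimal
piece 1:q rests on {0:q}
piece 2:p — minimal
piece 3:q rests on {1:q}
piece 4:s rests on {2:p, 3:q}
piece 5:p rests on {4:s}
piece 6:q rests on {4:s}
piece 7:q rests on {6:q}
minimal pieces: {0:q, 2:p}
ways to finish when only these pieces remain (= sum over removing one remaining piece with nothing left below it):
  1 left: {5}→1  {7}→1
  2 left: {5,7}→2  {6,7}→1
  3 left: {5,6,7}→3
  4 left: {4,5,6,7}→3
  5 left: {2,4,5,6,7}→3  {3,4,5,6,7}→3
  6 left: {1,3,4,5,6,7}→3  {2,3,4,5,6,7}→6
  placing 0:q first → 9 extensions
  placing 2:p first → 3 extensions
total linear extensions = 12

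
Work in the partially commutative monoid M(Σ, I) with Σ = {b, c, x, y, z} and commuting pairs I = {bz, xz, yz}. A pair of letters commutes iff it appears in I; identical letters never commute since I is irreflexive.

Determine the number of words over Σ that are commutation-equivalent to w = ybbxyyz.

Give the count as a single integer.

7

piece 0:y — minimal
piece 1:b rests on {0:y}
piece 2:b rests on {1:b}
piece 3:x rests on {2:b}
piece 4:y rests on {3:x}
piece 5:y rests on {4:y}
piece 6:z — minimal
minimal pieces: {0:y, 6:z}
ways to finish when only these pieces remain (= sum over removing one remaining piece with nothing left below it):
  1 left: {5}→1  {6}→1
  2 left: {4,5}→1  {5,6}→2
  3 left: {3,4,5}→1  {4,5,6}→3
  4 left: {2,3,4,5}→1  {3,4,5,6}→4
  5 left: {1,2,3,4,5}→1  {2,3,4,5,6}→5
  placing 0:y first → 6 extensions
  placing 6:z first → 1 extensions
total linear extensions = 7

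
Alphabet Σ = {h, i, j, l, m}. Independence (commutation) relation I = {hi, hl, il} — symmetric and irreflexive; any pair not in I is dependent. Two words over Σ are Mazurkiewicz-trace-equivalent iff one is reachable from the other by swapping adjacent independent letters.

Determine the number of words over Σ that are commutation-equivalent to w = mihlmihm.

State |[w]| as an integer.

#0=m has no predecessor
#1=i depends on [0:m]
#2=h depends on [0:m]
#3=l depends on [0:m]
#4=m depends on [1:i, 2:h, 3:l]
#5=i depends on [4:m]
#6=h depends on [4:m]
#7=m depends on [5:i, 6:h]
sources: [0:m]
N(rest) = Σ N(rest − s) over sources s of rest; N(one piece) = 1:
  size 1 → [7]=1
  size 2 → [5,7]=1  [6,7]=1
  size 3 → [5,6,7]=2
  size 4 → [4,5,6,7]=2
  size 5 → [1,4,5,6,7]=2  [2,4,5,6,7]=2  [3,4,5,6,7]=2
  size 6 → [1,2,4,5,6,7]=4  [1,3,4,5,6,7]=4  [2,3,4,5,6,7]=4
  first=0(m) contributes 12

12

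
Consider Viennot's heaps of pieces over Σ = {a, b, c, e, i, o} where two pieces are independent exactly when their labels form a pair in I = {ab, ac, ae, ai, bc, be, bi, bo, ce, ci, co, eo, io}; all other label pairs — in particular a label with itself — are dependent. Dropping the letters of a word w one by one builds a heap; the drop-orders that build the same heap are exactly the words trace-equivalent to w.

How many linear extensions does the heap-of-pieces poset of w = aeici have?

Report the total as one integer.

0(a) covers ∅
1(e) covers ∅
2(i) covers 1:e
3(c) covers ∅
4(i) covers 2:i
floor of heap: 0:a, 1:e, 3:c
completions by unplaced set U, small U first (add the entries for U minus each lowest piece of U):
  |U|=1: {0}:1  {3}:1  {4}:1
  |U|=2: {0,3}:2  {0,4}:2  {2,4}:1  {3,4}:2
  |U|=3: {0,2,4}:3  {0,3,4}:6  {1,2,4}:1  {2,3,4}:3
  start at 0(a): 4
  start at 1(e): 12
  start at 3(c): 4
sum over floor = 20

20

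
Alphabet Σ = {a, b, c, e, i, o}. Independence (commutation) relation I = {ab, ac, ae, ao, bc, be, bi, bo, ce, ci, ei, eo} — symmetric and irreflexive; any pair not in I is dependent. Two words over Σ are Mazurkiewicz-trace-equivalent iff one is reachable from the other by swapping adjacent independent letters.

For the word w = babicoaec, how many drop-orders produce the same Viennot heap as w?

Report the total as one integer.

2520

piece 0:b — minimal
piece 1:a — minimal
piece 2:b rests on {0:b}
piece 3:i rests on {1:a}
piece 4:c — minimal
piece 5:o rests on {3:i, 4:c}
piece 6:a rests on {3:i}
piece 7:e — minimal
piece 8:c rests on {5:o}
minimal pieces: {0:b, 1:a, 4:c, 7:e}
ways to finish when only these pieces remain (= sum over removing one remaining piece with nothing left below it):
  1 left: {2}→1  {6}→1  {7}→1  {8}→1
  2 left: {0,2}→1  {2,6}→2  {2,7}→2  {2,8}→2  {5,8}→1  {6,7}→2  {6,8}→2  {7,8}→2
  3 left: {0,2,6}→3  {0,2,7}→3  {0,2,8}→3  {2,5,8}→3  {2,6,7}→6  {2,6,8}→6  {2,7,8}→6  {4,5,8}→1  {5,6,8}→3  {5,7,8}→3  {6,7,8}→6
  4 left: {0,2,5,8}→6  {0,2,6,7}→12  {0,2,6,8}→12  {0,2,7,8}→12  {2,4,5,8}→4  {2,5,6,8}→12  {2,5,7,8}→12  {2,6,7,8}→24  {3,5,6,8}→3  {4,5,6,8}→4  {4,5,7,8}→4  {5,6,7,8}→12
  5 left: {0,2,4,5,8}→10  {0,2,5,6,8}→30  {0,2,5,7,8}→30  {0,2,6,7,8}→60  {1,3,5,6,8}→3  {2,3,5,6,8}→15  {2,4,5,6,8}→20  {2,4,5,7,8}→20  {2,5,6,7,8}→60  {3,4,5,6,8}→7  {3,5,6,7,8}→15  {4,5,6,7,8}→20
  6 left: {0,2,3,5,6,8}→45  {0,2,4,5,6,8}→60  {0,2,4,5,7,8}→60  {0,2,5,6,7,8}→180  {1,2,3,5,6,8}→18  {1,3,4,5,6,8}→10  {1,3,5,6,7,8}→18  {2,3,4,5,6,8}→42  {2,3,5,6,7,8}→90  {2,4,5,6,7,8}→120  {3,4,5,6,7,8}→42
  7 left: {0,1,2,3,5,6,8}→63  {0,2,3,4,5,6,8}→147  {0,2,3,5,6,7,8}→315  {0,2,4,5,6,7,8}→420  {1,2,3,4,5,6,8}→70  {1,2,3,5,6,7,8}→126  {1,3,4,5,6,7,8}→70  {2,3,4,5,6,7,8}→294
  placing 0:b first → 560 extensions
  placing 1:a first → 1176 extensions
  placing 4:c first → 504 extensions
  placing 7:e first → 280 extensions
total linear extensions = 2520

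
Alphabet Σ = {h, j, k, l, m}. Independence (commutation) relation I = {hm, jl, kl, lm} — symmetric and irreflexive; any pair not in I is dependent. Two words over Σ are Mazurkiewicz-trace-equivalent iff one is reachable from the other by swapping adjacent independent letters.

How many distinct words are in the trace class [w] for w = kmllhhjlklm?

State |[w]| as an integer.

135

drop 0:k onto floor
drop 1:m onto {0:k}
drop 2:l onto floor
drop 3:l onto {2:l}
drop 4:h onto {0:k, 3:l}
drop 5:h onto {4:h}
drop 6:j onto {1:m, 5:h}
drop 7:l onto {5:h}
drop 8:k onto {6:j}
drop 9:l onto {7:l}
drop 10:m onto {8:k}
ground layer = {0:k, 2:l}
drop-orders for the pieces not yet dropped (sum over which currently-grounded one goes next):
  1 to go: {9} 1  {10} 1
  2 to go: {7,9} 1  {8,10} 1  {9,10} 2
  3 to go: {6,8,10} 1  {7,9,10} 3  {8,9,10} 3
  4 to go: {1,6,8,10} 1  {6,8,9,10} 4  {7,8,9,10} 6
  5 to go: {1,6,8,9,10} 5  {6,7,8,9,10} 10
  6 to go: {1,6,7,8,9,10} 15  {5,6,7,8,9,10} 10
  7 to go: {1,5,6,7,8,9,10} 25  {4,5,6,7,8,9,10} 10
  8 to go: {1,4,5,6,7,8,9,10} 35  {3,4,5,6,7,8,9,10} 10
  9 to go: {0,1,4,5,6,7,8,9,10} 35  {1,3,4,5,6,7,8,9,10} 45  {2,3,4,5,6,7,8,9,10} 10
  if 0:k drops first: 55 orders
  if 2:l drops first: 80 orders
heap linearizations: 135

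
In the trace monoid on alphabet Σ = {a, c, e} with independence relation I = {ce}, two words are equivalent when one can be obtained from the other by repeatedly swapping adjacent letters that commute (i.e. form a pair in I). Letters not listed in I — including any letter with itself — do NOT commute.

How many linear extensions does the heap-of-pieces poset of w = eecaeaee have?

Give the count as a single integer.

0(e) covers ∅
1(e) covers 0:e
2(c) covers ∅
3(a) covers 1:e, 2:c
4(e) covers 3:a
5(a) covers 4:e
6(e) covers 5:a
7(e) covers 6:e
floor of heap: 0:e, 2:c
completions by unplaced set U, small U first (add the entries for U minus each lowest piece of U):
  |U|=1: {7}:1
  |U|=2: {6,7}:1
  |U|=3: {5,6,7}:1
  |U|=4: {4,5,6,7}:1
  |U|=5: {3,4,5,6,7}:1
  |U|=6: {1,3,4,5,6,7}:1  {2,3,4,5,6,7}:1
  start at 0(e): 2
  start at 2(c): 1
sum over floor = 3

3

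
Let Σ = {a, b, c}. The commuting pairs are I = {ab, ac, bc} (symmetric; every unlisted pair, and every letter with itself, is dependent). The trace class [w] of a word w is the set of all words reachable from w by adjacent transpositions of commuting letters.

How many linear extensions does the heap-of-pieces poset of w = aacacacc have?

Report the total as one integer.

drop 0:a onto floor
drop 1:a onto {0:a}
drop 2:c onto floor
drop 3:a onto {1:a}
drop 4:c onto {2:c}
drop 5:a onto {3:a}
drop 6:c onto {4:c}
drop 7:c onto {6:c}
ground layer = {0:a, 2:c}
drop-orders for the pieces not yet dropped (sum over which currently-grounded one goes next):
  1 to go: {5} 1  {7} 1
  2 to go: {3,5} 1  {5,7} 2  {6,7} 1
  3 to go: {1,3,5} 1  {3,5,7} 3  {4,6,7} 1  {5,6,7} 3
  4 to go: {0,1,3,5} 1  {1,3,5,7} 4  {2,4,6,7} 1  {3,5,6,7} 6  {4,5,6,7} 4
  5 to go: {0,1,3,5,7} 5  {1,3,5,6,7} 10  {2,4,5,6,7} 5  {3,4,5,6,7} 10
  6 to go: {0,1,3,5,6,7} 15  {1,3,4,5,6,7} 20  {2,3,4,5,6,7} 15
  if 0:a drops first: 35 orders
  if 2:c drops first: 35 orders
heap linearizations: 70

70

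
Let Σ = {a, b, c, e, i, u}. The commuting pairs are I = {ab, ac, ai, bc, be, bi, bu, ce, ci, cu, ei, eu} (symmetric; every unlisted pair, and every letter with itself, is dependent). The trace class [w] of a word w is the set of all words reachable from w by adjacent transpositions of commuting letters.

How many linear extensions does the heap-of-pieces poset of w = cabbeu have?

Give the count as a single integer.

120

0(c) covers ∅
1(a) covers ∅
2(b) covers ∅
3(b) covers 2:b
4(e) covers 1:a
5(u) covers 1:a
floor of heap: 0:c, 1:a, 2:b
completions by unplaced set U, small U first (add the entries for U minus each lowest piece of U):
  |U|=1: {0}:1  {3}:1  {4}:1  {5}:1
  |U|=2: {0,3}:2  {0,4}:2  {0,5}:2  {2,3}:1  {3,4}:2  {3,5}:2  {4,5}:2
  |U|=3: {0,2,3}:3  {0,3,4}:6  {0,3,5}:6  {0,4,5}:6  {1,4,5}:2  {2,3,4}:3  {2,3,5}:3  {3,4,5}:6
  |U|=4: {0,1,4,5}:8  {0,2,3,4}:12  {0,2,3,5}:12  {0,3,4,5}:24  {1,3,4,5}:8  {2,3,4,5}:12
  start at 0(c): 20
  start at 1(a): 60
  start at 2(b): 40
sum over floor = 120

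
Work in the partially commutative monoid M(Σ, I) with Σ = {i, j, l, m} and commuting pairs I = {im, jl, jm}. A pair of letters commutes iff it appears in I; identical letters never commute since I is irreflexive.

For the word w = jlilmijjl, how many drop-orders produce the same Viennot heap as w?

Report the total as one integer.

piece 0:j — minimal
piece 1:l — minimal
piece 2:i rests on {0:j, 1:l}
piece 3:l rests on {2:i}
piece 4:m rests on {3:l}
piece 5:i rests on {3:l}
piece 6:j rests on {5:i}
piece 7:j rests on {6:j}
piece 8:l rests on {4:m, 5:i}
minimal pieces: {0:j, 1:l}
ways to finish when only these pieces remain (= sum over removing one remaining piece with nothing left below it):
  1 left: {7}→1  {8}→1
  2 left: {4,8}→1  {6,7}→1  {7,8}→2
  3 left: {4,7,8}→3  {6,7,8}→3
  4 left: {4,6,7,8}→6  {5,6,7,8}→3
  5 left: {4,5,6,7,8}→9
  6 left: {3,4,5,6,7,8}→9
  7 left: {2,3,4,5,6,7,8}→9
  placing 0:j first → 9 extensions
  placing 1:l first → 9 extensions
total linear extensions = 18

18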